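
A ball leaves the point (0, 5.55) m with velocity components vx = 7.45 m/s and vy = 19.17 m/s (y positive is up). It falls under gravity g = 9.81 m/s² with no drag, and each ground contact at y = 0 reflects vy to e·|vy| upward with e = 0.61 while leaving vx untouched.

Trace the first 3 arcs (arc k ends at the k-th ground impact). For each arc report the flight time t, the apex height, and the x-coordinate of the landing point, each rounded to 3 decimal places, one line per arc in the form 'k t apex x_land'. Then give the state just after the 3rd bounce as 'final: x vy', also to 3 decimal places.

Arc 1: start y=5.550, vy=19.170 → t=4.179, apex=24.280, x_land=31.134, impact vy=-21.826
  bounce: vy ← 0.61·21.826 = 13.314
Arc 2: start y=0.000, vy=13.314 → t=2.714, apex=9.035, x_land=51.356, impact vy=-13.314
  bounce: vy ← 0.61·13.314 = 8.122
Arc 3: start y=0.000, vy=8.122 → t=1.656, apex=3.362, x_land=63.691, impact vy=-8.122
  bounce: vy ← 0.61·8.122 = 4.954

1 4.179 24.280 31.134
2 2.714 9.035 51.356
3 1.656 3.362 63.691
final: 63.691 4.954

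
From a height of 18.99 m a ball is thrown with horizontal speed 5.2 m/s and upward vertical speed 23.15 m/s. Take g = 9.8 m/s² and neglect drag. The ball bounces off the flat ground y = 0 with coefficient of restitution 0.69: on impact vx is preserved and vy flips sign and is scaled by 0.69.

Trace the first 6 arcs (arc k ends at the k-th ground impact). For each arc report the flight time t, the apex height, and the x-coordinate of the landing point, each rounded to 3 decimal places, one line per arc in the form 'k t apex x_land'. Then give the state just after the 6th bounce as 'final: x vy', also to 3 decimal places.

Arc 1: start y=18.990, vy=23.150 → t=5.437, apex=46.333, x_land=28.274, impact vy=-30.135
  bounce: vy ← 0.69·30.135 = 20.793
Arc 2: start y=0.000, vy=20.793 → t=4.244, apex=22.059, x_land=50.340, impact vy=-20.793
  bounce: vy ← 0.69·20.793 = 14.347
Arc 3: start y=0.000, vy=14.347 → t=2.928, apex=10.502, x_land=65.566, impact vy=-14.347
  bounce: vy ← 0.69·14.347 = 9.900
Arc 4: start y=0.000, vy=9.900 → t=2.020, apex=5.000, x_land=76.072, impact vy=-9.900
  bounce: vy ← 0.69·9.900 = 6.831
Arc 5: start y=0.000, vy=6.831 → t=1.394, apex=2.381, x_land=83.321, impact vy=-6.831
  bounce: vy ← 0.69·6.831 = 4.713
Arc 6: start y=0.000, vy=4.713 → t=0.962, apex=1.133, x_land=88.322, impact vy=-4.713
  bounce: vy ← 0.69·4.713 = 3.252

1 5.437 46.333 28.274
2 4.244 22.059 50.340
3 2.928 10.502 65.566
4 2.020 5.000 76.072
5 1.394 2.381 83.321
6 0.962 1.133 88.322
final: 88.322 3.252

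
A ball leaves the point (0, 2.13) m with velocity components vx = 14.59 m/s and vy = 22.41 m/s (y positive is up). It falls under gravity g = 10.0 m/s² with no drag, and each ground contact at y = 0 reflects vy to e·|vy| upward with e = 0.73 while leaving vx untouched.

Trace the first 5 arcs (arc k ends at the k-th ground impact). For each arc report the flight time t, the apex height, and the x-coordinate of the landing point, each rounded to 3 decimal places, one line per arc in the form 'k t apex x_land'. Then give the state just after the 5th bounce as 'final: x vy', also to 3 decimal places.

Arc 1: start y=2.130, vy=22.410 → t=4.575, apex=27.240, x_land=66.751, impact vy=-23.341
  bounce: vy ← 0.73·23.341 = 17.039
Arc 2: start y=0.000, vy=17.039 → t=3.408, apex=14.516, x_land=116.471, impact vy=-17.039
  bounce: vy ← 0.73·17.039 = 12.438
Arc 3: start y=0.000, vy=12.438 → t=2.488, apex=7.736, x_land=152.766, impact vy=-12.438
  bounce: vy ← 0.73·12.438 = 9.080
Arc 4: start y=0.000, vy=9.080 → t=1.816, apex=4.122, x_land=179.262, impact vy=-9.080
  bounce: vy ← 0.73·9.080 = 6.628
Arc 5: start y=0.000, vy=6.628 → t=1.326, apex=2.197, x_land=198.604, impact vy=-6.628
  bounce: vy ← 0.73·6.628 = 4.839

1 4.575 27.240 66.751
2 3.408 14.516 116.471
3 2.488 7.736 152.766
4 1.816 4.122 179.262
5 1.326 2.197 198.604
final: 198.604 4.839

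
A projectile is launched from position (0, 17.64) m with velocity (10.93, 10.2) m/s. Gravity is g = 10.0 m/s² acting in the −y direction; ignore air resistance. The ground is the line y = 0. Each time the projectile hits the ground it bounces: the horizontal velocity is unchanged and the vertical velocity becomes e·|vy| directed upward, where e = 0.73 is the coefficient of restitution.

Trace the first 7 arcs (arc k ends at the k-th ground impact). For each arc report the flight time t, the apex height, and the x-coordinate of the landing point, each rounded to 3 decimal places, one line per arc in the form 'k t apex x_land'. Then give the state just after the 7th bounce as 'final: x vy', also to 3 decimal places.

Arc 1: start y=17.640, vy=10.200 → t=3.157, apex=22.842, x_land=34.510, impact vy=-21.374
  bounce: vy ← 0.73·21.374 = 15.603
Arc 2: start y=0.000, vy=15.603 → t=3.121, apex=12.173, x_land=68.618, impact vy=-15.603
  bounce: vy ← 0.73·15.603 = 11.390
Arc 3: start y=0.000, vy=11.390 → t=2.278, apex=6.487, x_land=93.517, impact vy=-11.390
  bounce: vy ← 0.73·11.390 = 8.315
Arc 4: start y=0.000, vy=8.315 → t=1.663, apex=3.457, x_land=111.693, impact vy=-8.315
  bounce: vy ← 0.73·8.315 = 6.070
Arc 5: start y=0.000, vy=6.070 → t=1.214, apex=1.842, x_land=124.962, impact vy=-6.070
  bounce: vy ← 0.73·6.070 = 4.431
Arc 6: start y=0.000, vy=4.431 → t=0.886, apex=0.982, x_land=134.648, impact vy=-4.431
  bounce: vy ← 0.73·4.431 = 3.235
Arc 7: start y=0.000, vy=3.235 → t=0.647, apex=0.523, x_land=141.718, impact vy=-3.235
  bounce: vy ← 0.73·3.235 = 2.361

1 3.157 22.842 34.510
2 3.121 12.173 68.618
3 2.278 6.487 93.517
4 1.663 3.457 111.693
5 1.214 1.842 124.962
6 0.886 0.982 134.648
7 0.647 0.523 141.718
final: 141.718 2.361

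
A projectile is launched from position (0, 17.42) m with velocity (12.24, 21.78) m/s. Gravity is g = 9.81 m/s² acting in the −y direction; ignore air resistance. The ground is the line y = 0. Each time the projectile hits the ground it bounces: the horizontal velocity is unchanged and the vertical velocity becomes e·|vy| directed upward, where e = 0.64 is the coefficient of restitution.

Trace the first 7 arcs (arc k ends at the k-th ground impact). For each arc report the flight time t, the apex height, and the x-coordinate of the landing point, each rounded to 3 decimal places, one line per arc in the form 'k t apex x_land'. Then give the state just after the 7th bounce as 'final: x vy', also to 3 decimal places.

Arc 1: start y=17.420, vy=21.780 → t=5.132, apex=41.598, x_land=62.820, impact vy=-28.568
  bounce: vy ← 0.64·28.568 = 18.284
Arc 2: start y=0.000, vy=18.284 → t=3.728, apex=17.038, x_land=108.445, impact vy=-18.284
  bounce: vy ← 0.64·18.284 = 11.702
Arc 3: start y=0.000, vy=11.702 → t=2.386, apex=6.979, x_land=137.646, impact vy=-11.702
  bounce: vy ← 0.64·11.702 = 7.489
Arc 4: start y=0.000, vy=7.489 → t=1.527, apex=2.859, x_land=156.334, impact vy=-7.489
  bounce: vy ← 0.64·7.489 = 4.793
Arc 5: start y=0.000, vy=4.793 → t=0.977, apex=1.171, x_land=168.294, impact vy=-4.793
  bounce: vy ← 0.64·4.793 = 3.067
Arc 6: start y=0.000, vy=3.067 → t=0.625, apex=0.480, x_land=175.949, impact vy=-3.067
  bounce: vy ← 0.64·3.067 = 1.963
Arc 7: start y=0.000, vy=1.963 → t=0.400, apex=0.196, x_land=180.848, impact vy=-1.963
  bounce: vy ← 0.64·1.963 = 1.256

1 5.132 41.598 62.820
2 3.728 17.038 108.445
3 2.386 6.979 137.646
4 1.527 2.859 156.334
5 0.977 1.171 168.294
6 0.625 0.480 175.949
7 0.400 0.196 180.848
final: 180.848 1.256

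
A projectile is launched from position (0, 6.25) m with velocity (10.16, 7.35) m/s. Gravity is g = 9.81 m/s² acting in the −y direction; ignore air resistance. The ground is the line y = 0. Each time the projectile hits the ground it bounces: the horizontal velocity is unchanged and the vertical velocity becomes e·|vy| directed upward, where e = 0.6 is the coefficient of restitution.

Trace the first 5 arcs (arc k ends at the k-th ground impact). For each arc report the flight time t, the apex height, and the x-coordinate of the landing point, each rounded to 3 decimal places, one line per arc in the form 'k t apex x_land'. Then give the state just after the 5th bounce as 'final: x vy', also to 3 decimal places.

1 2.104 9.003 21.377
2 1.626 3.241 37.895
3 0.975 1.167 47.806
4 0.585 0.420 53.753
5 0.351 0.151 57.321
final: 57.321 1.033

Arc 1: start y=6.250, vy=7.350 → t=2.104, apex=9.003, x_land=21.377, impact vy=-13.291
  bounce: vy ← 0.6·13.291 = 7.975
Arc 2: start y=0.000, vy=7.975 → t=1.626, apex=3.241, x_land=37.895, impact vy=-7.975
  bounce: vy ← 0.6·7.975 = 4.785
Arc 3: start y=0.000, vy=4.785 → t=0.975, apex=1.167, x_land=47.806, impact vy=-4.785
  bounce: vy ← 0.6·4.785 = 2.871
Arc 4: start y=0.000, vy=2.871 → t=0.585, apex=0.420, x_land=53.753, impact vy=-2.871
  bounce: vy ← 0.6·2.871 = 1.722
Arc 5: start y=0.000, vy=1.722 → t=0.351, apex=0.151, x_land=57.321, impact vy=-1.722
  bounce: vy ← 0.6·1.722 = 1.033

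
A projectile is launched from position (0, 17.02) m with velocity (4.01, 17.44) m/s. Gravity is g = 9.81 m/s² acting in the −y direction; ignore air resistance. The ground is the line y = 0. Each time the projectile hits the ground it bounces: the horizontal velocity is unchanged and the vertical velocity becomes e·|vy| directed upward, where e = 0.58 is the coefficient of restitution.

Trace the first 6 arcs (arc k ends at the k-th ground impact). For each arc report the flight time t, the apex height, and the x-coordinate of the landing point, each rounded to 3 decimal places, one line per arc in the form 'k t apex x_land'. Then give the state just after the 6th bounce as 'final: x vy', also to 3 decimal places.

1 4.353 32.522 17.454
2 2.987 10.940 29.432
3 1.732 3.680 36.379
4 1.005 1.238 40.409
5 0.583 0.416 42.746
6 0.338 0.140 44.101
final: 44.101 0.962

Arc 1: start y=17.020, vy=17.440 → t=4.353, apex=32.522, x_land=17.454, impact vy=-25.260
  bounce: vy ← 0.58·25.260 = 14.651
Arc 2: start y=0.000, vy=14.651 → t=2.987, apex=10.940, x_land=29.432, impact vy=-14.651
  bounce: vy ← 0.58·14.651 = 8.498
Arc 3: start y=0.000, vy=8.498 → t=1.732, apex=3.680, x_land=36.379, impact vy=-8.498
  bounce: vy ← 0.58·8.498 = 4.929
Arc 4: start y=0.000, vy=4.929 → t=1.005, apex=1.238, x_land=40.409, impact vy=-4.929
  bounce: vy ← 0.58·4.929 = 2.859
Arc 5: start y=0.000, vy=2.859 → t=0.583, apex=0.416, x_land=42.746, impact vy=-2.859
  bounce: vy ← 0.58·2.859 = 1.658
Arc 6: start y=0.000, vy=1.658 → t=0.338, apex=0.140, x_land=44.101, impact vy=-1.658
  bounce: vy ← 0.58·1.658 = 0.962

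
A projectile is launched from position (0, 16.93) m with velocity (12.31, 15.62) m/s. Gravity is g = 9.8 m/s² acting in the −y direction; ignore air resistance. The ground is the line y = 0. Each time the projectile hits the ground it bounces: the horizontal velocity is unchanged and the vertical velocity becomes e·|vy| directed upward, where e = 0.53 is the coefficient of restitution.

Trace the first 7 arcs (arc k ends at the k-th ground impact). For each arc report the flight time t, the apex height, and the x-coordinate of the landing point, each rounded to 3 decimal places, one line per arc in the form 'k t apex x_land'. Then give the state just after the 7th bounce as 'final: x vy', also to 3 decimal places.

1 4.042 29.378 49.763
2 2.595 8.252 81.713
3 1.376 2.318 98.647
4 0.729 0.651 107.622
5 0.386 0.183 112.379
6 0.205 0.051 114.900
7 0.109 0.014 116.236
final: 116.236 0.282

Arc 1: start y=16.930, vy=15.620 → t=4.042, apex=29.378, x_land=49.763, impact vy=-23.996
  bounce: vy ← 0.53·23.996 = 12.718
Arc 2: start y=0.000, vy=12.718 → t=2.595, apex=8.252, x_land=81.713, impact vy=-12.718
  bounce: vy ← 0.53·12.718 = 6.741
Arc 3: start y=0.000, vy=6.741 → t=1.376, apex=2.318, x_land=98.647, impact vy=-6.741
  bounce: vy ← 0.53·6.741 = 3.572
Arc 4: start y=0.000, vy=3.572 → t=0.729, apex=0.651, x_land=107.622, impact vy=-3.572
  bounce: vy ← 0.53·3.572 = 1.893
Arc 5: start y=0.000, vy=1.893 → t=0.386, apex=0.183, x_land=112.379, impact vy=-1.893
  bounce: vy ← 0.53·1.893 = 1.004
Arc 6: start y=0.000, vy=1.004 → t=0.205, apex=0.051, x_land=114.900, impact vy=-1.004
  bounce: vy ← 0.53·1.004 = 0.532
Arc 7: start y=0.000, vy=0.532 → t=0.109, apex=0.014, x_land=116.236, impact vy=-0.532
  bounce: vy ← 0.53·0.532 = 0.282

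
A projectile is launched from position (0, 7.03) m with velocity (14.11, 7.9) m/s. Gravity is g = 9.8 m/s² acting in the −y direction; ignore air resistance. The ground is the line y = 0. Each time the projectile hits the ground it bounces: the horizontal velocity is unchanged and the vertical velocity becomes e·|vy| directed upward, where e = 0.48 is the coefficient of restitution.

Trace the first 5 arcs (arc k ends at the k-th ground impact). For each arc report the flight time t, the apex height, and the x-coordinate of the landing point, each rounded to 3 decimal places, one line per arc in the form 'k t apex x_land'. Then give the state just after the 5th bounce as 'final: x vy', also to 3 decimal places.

1 2.250 10.214 31.746
2 1.386 2.353 51.303
3 0.665 0.542 60.691
4 0.319 0.125 65.197
5 0.153 0.029 67.359
final: 67.359 0.361

Arc 1: start y=7.030, vy=7.900 → t=2.250, apex=10.214, x_land=31.746, impact vy=-14.149
  bounce: vy ← 0.48·14.149 = 6.792
Arc 2: start y=0.000, vy=6.792 → t=1.386, apex=2.353, x_land=51.303, impact vy=-6.792
  bounce: vy ← 0.48·6.792 = 3.260
Arc 3: start y=0.000, vy=3.260 → t=0.665, apex=0.542, x_land=60.691, impact vy=-3.260
  bounce: vy ← 0.48·3.260 = 1.565
Arc 4: start y=0.000, vy=1.565 → t=0.319, apex=0.125, x_land=65.197, impact vy=-1.565
  bounce: vy ← 0.48·1.565 = 0.751
Arc 5: start y=0.000, vy=0.751 → t=0.153, apex=0.029, x_land=67.359, impact vy=-0.751
  bounce: vy ← 0.48·0.751 = 0.361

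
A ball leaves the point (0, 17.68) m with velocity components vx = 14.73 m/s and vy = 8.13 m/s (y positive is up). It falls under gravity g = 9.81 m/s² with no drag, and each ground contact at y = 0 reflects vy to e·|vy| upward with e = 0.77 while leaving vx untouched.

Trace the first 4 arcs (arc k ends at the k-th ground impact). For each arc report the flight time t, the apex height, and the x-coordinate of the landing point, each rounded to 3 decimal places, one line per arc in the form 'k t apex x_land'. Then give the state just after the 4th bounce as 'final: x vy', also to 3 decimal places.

1 2.900 21.049 42.721
2 3.190 12.480 89.713
3 2.456 7.399 125.896
4 1.891 4.387 153.757
final: 153.757 7.144

Arc 1: start y=17.680, vy=8.130 → t=2.900, apex=21.049, x_land=42.721, impact vy=-20.322
  bounce: vy ← 0.77·20.322 = 15.648
Arc 2: start y=0.000, vy=15.648 → t=3.190, apex=12.480, x_land=89.713, impact vy=-15.648
  bounce: vy ← 0.77·15.648 = 12.049
Arc 3: start y=0.000, vy=12.049 → t=2.456, apex=7.399, x_land=125.896, impact vy=-12.049
  bounce: vy ← 0.77·12.049 = 9.278
Arc 4: start y=0.000, vy=9.278 → t=1.891, apex=4.387, x_land=153.757, impact vy=-9.278
  bounce: vy ← 0.77·9.278 = 7.144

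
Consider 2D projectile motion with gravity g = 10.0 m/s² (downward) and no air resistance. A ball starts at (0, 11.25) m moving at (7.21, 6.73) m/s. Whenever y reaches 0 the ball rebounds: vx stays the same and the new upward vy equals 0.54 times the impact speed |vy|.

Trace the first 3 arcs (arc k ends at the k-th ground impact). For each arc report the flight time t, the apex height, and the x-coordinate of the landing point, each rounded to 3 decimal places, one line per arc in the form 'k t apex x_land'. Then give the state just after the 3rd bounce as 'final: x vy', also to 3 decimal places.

1 2.317 13.515 16.706
2 1.776 3.941 29.508
3 0.959 1.149 36.421
final: 36.421 2.589

Arc 1: start y=11.250, vy=6.730 → t=2.317, apex=13.515, x_land=16.706, impact vy=-16.441
  bounce: vy ← 0.54·16.441 = 8.878
Arc 2: start y=0.000, vy=8.878 → t=1.776, apex=3.941, x_land=29.508, impact vy=-8.878
  bounce: vy ← 0.54·8.878 = 4.794
Arc 3: start y=0.000, vy=4.794 → t=0.959, apex=1.149, x_land=36.421, impact vy=-4.794
  bounce: vy ← 0.54·4.794 = 2.589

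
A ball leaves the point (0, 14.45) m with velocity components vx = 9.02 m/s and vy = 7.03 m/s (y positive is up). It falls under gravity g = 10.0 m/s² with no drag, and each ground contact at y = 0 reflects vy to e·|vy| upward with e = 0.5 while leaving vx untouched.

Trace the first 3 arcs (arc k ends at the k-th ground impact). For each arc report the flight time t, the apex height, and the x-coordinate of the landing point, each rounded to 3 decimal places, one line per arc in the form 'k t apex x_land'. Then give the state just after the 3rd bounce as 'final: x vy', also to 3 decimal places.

Arc 1: start y=14.450, vy=7.030 → t=2.543, apex=16.921, x_land=22.934, impact vy=-18.396
  bounce: vy ← 0.5·18.396 = 9.198
Arc 2: start y=0.000, vy=9.198 → t=1.840, apex=4.230, x_land=39.528, impact vy=-9.198
  bounce: vy ← 0.5·9.198 = 4.599
Arc 3: start y=0.000, vy=4.599 → t=0.920, apex=1.058, x_land=47.825, impact vy=-4.599
  bounce: vy ← 0.5·4.599 = 2.300

1 2.543 16.921 22.934
2 1.840 4.230 39.528
3 0.920 1.058 47.825
final: 47.825 2.300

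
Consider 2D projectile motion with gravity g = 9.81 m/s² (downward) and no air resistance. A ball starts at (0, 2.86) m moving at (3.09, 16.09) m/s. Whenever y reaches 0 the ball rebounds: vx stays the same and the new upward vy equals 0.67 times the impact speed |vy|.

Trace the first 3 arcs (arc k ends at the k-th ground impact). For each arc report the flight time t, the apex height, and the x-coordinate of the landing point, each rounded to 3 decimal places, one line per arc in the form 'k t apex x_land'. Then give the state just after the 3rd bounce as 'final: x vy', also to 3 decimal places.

1 3.449 16.055 10.659
2 2.424 7.207 18.150
3 1.624 3.235 23.169
final: 23.169 5.338

Arc 1: start y=2.860, vy=16.090 → t=3.449, apex=16.055, x_land=10.659, impact vy=-17.748
  bounce: vy ← 0.67·17.748 = 11.891
Arc 2: start y=0.000, vy=11.891 → t=2.424, apex=7.207, x_land=18.150, impact vy=-11.891
  bounce: vy ← 0.67·11.891 = 7.967
Arc 3: start y=0.000, vy=7.967 → t=1.624, apex=3.235, x_land=23.169, impact vy=-7.967
  bounce: vy ← 0.67·7.967 = 5.338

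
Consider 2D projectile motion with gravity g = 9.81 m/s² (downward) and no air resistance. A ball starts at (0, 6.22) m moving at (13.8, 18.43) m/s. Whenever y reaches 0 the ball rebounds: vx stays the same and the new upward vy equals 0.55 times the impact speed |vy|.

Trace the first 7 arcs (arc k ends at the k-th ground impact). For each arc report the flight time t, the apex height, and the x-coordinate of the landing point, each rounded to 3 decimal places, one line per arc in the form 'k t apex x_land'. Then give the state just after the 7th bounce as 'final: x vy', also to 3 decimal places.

1 4.069 23.532 56.153
2 2.409 7.118 89.402
3 1.325 2.153 107.689
4 0.729 0.651 117.747
5 0.401 0.197 123.279
6 0.220 0.060 126.322
7 0.121 0.018 127.995
final: 127.995 0.327

Arc 1: start y=6.220, vy=18.430 → t=4.069, apex=23.532, x_land=56.153, impact vy=-21.487
  bounce: vy ← 0.55·21.487 = 11.818
Arc 2: start y=0.000, vy=11.818 → t=2.409, apex=7.118, x_land=89.402, impact vy=-11.818
  bounce: vy ← 0.55·11.818 = 6.500
Arc 3: start y=0.000, vy=6.500 → t=1.325, apex=2.153, x_land=107.689, impact vy=-6.500
  bounce: vy ← 0.55·6.500 = 3.575
Arc 4: start y=0.000, vy=3.575 → t=0.729, apex=0.651, x_land=117.747, impact vy=-3.575
  bounce: vy ← 0.55·3.575 = 1.966
Arc 5: start y=0.000, vy=1.966 → t=0.401, apex=0.197, x_land=123.279, impact vy=-1.966
  bounce: vy ← 0.55·1.966 = 1.081
Arc 6: start y=0.000, vy=1.081 → t=0.220, apex=0.060, x_land=126.322, impact vy=-1.081
  bounce: vy ← 0.55·1.081 = 0.595
Arc 7: start y=0.000, vy=0.595 → t=0.121, apex=0.018, x_land=127.995, impact vy=-0.595
  bounce: vy ← 0.55·0.595 = 0.327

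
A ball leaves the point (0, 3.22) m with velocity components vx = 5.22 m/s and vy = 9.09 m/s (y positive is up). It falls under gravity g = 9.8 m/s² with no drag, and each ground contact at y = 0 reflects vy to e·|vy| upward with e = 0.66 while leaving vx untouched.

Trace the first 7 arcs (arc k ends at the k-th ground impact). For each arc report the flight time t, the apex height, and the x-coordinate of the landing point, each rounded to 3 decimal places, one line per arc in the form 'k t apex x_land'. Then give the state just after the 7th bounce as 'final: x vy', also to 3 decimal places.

Arc 1: start y=3.220, vy=9.090 → t=2.159, apex=7.436, x_land=11.272, impact vy=-12.072
  bounce: vy ← 0.66·12.072 = 7.968
Arc 2: start y=0.000, vy=7.968 → t=1.626, apex=3.239, x_land=19.760, impact vy=-7.968
  bounce: vy ← 0.66·7.968 = 5.259
Arc 3: start y=0.000, vy=5.259 → t=1.073, apex=1.411, x_land=25.362, impact vy=-5.259
  bounce: vy ← 0.66·5.259 = 3.471
Arc 4: start y=0.000, vy=3.471 → t=0.708, apex=0.615, x_land=29.060, impact vy=-3.471
  bounce: vy ← 0.66·3.471 = 2.291
Arc 5: start y=0.000, vy=2.291 → t=0.467, apex=0.268, x_land=31.500, impact vy=-2.291
  bounce: vy ← 0.66·2.291 = 1.512
Arc 6: start y=0.000, vy=1.512 → t=0.309, apex=0.117, x_land=33.111, impact vy=-1.512
  bounce: vy ← 0.66·1.512 = 0.998
Arc 7: start y=0.000, vy=0.998 → t=0.204, apex=0.051, x_land=34.174, impact vy=-0.998
  bounce: vy ← 0.66·0.998 = 0.659

1 2.159 7.436 11.272
2 1.626 3.239 19.760
3 1.073 1.411 25.362
4 0.708 0.615 29.060
5 0.467 0.268 31.500
6 0.309 0.117 33.111
7 0.204 0.051 34.174
final: 34.174 0.659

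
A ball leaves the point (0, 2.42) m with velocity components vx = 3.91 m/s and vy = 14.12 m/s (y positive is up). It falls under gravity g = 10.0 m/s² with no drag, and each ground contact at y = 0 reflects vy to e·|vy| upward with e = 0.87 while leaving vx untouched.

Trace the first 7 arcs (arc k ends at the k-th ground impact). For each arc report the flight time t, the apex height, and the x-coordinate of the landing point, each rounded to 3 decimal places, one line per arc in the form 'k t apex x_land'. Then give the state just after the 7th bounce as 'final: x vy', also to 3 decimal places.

Arc 1: start y=2.420, vy=14.120 → t=2.986, apex=12.389, x_land=11.676, impact vy=-15.741
  bounce: vy ← 0.87·15.741 = 13.695
Arc 2: start y=0.000, vy=13.695 → t=2.739, apex=9.377, x_land=22.385, impact vy=-13.695
  bounce: vy ← 0.87·13.695 = 11.914
Arc 3: start y=0.000, vy=11.914 → t=2.383, apex=7.097, x_land=31.702, impact vy=-11.914
  bounce: vy ← 0.87·11.914 = 10.365
Arc 4: start y=0.000, vy=10.365 → t=2.073, apex=5.372, x_land=39.807, impact vy=-10.365
  bounce: vy ← 0.87·10.365 = 9.018
Arc 5: start y=0.000, vy=9.018 → t=1.804, apex=4.066, x_land=46.859, impact vy=-9.018
  bounce: vy ← 0.87·9.018 = 7.846
Arc 6: start y=0.000, vy=7.846 → t=1.569, apex=3.078, x_land=52.995, impact vy=-7.846
  bounce: vy ← 0.87·7.846 = 6.826
Arc 7: start y=0.000, vy=6.826 → t=1.365, apex=2.329, x_land=58.332, impact vy=-6.826
  bounce: vy ← 0.87·6.826 = 5.938

1 2.986 12.389 11.676
2 2.739 9.377 22.385
3 2.383 7.097 31.702
4 2.073 5.372 39.807
5 1.804 4.066 46.859
6 1.569 3.078 52.995
7 1.365 2.329 58.332
final: 58.332 5.938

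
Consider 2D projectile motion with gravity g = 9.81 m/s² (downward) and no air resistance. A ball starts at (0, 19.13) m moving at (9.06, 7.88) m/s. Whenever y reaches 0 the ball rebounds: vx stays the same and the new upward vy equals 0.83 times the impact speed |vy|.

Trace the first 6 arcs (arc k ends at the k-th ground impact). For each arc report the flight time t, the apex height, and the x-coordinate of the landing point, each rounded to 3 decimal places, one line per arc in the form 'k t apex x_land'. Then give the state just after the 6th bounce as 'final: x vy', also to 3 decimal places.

1 2.935 22.295 26.593
2 3.539 15.359 58.657
3 2.937 10.581 85.271
4 2.438 7.289 107.360
5 2.024 5.021 125.693
6 1.680 3.459 140.910
final: 140.910 6.838

Arc 1: start y=19.130, vy=7.880 → t=2.935, apex=22.295, x_land=26.593, impact vy=-20.915
  bounce: vy ← 0.83·20.915 = 17.359
Arc 2: start y=0.000, vy=17.359 → t=3.539, apex=15.359, x_land=58.657, impact vy=-17.359
  bounce: vy ← 0.83·17.359 = 14.408
Arc 3: start y=0.000, vy=14.408 → t=2.937, apex=10.581, x_land=85.271, impact vy=-14.408
  bounce: vy ← 0.83·14.408 = 11.959
Arc 4: start y=0.000, vy=11.959 → t=2.438, apex=7.289, x_land=107.360, impact vy=-11.959
  bounce: vy ← 0.83·11.959 = 9.926
Arc 5: start y=0.000, vy=9.926 → t=2.024, apex=5.021, x_land=125.693, impact vy=-9.926
  bounce: vy ← 0.83·9.926 = 8.238
Arc 6: start y=0.000, vy=8.238 → t=1.680, apex=3.459, x_land=140.910, impact vy=-8.238
  bounce: vy ← 0.83·8.238 = 6.838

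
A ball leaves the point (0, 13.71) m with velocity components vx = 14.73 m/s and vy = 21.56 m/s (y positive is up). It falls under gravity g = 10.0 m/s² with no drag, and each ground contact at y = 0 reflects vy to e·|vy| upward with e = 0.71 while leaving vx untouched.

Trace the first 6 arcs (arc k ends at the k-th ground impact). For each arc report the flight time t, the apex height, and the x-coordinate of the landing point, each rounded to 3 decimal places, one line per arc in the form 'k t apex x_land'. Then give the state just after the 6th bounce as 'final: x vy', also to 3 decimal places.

1 4.875 36.952 71.802
2 3.860 18.627 128.664
3 2.741 9.390 169.036
4 1.946 4.734 197.700
5 1.382 2.386 218.052
6 0.981 1.203 232.501
final: 232.501 3.482

Arc 1: start y=13.710, vy=21.560 → t=4.875, apex=36.952, x_land=71.802, impact vy=-27.185
  bounce: vy ← 0.71·27.185 = 19.301
Arc 2: start y=0.000, vy=19.301 → t=3.860, apex=18.627, x_land=128.664, impact vy=-19.301
  bounce: vy ← 0.71·19.301 = 13.704
Arc 3: start y=0.000, vy=13.704 → t=2.741, apex=9.390, x_land=169.036, impact vy=-13.704
  bounce: vy ← 0.71·13.704 = 9.730
Arc 4: start y=0.000, vy=9.730 → t=1.946, apex=4.734, x_land=197.700, impact vy=-9.730
  bounce: vy ← 0.71·9.730 = 6.908
Arc 5: start y=0.000, vy=6.908 → t=1.382, apex=2.386, x_land=218.052, impact vy=-6.908
  bounce: vy ← 0.71·6.908 = 4.905
Arc 6: start y=0.000, vy=4.905 → t=0.981, apex=1.203, x_land=232.501, impact vy=-4.905
  bounce: vy ← 0.71·4.905 = 3.482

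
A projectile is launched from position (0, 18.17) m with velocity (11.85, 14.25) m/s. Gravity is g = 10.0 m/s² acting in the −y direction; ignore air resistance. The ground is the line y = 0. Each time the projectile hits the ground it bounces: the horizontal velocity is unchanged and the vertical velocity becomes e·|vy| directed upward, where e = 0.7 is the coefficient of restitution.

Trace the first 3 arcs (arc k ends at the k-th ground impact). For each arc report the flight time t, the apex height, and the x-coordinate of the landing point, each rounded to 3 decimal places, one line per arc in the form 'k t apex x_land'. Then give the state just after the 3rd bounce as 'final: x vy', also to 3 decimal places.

1 3.805 28.323 45.090
2 3.332 13.878 84.575
3 2.332 6.800 112.214
final: 112.214 8.164

Arc 1: start y=18.170, vy=14.250 → t=3.805, apex=28.323, x_land=45.090, impact vy=-23.800
  bounce: vy ← 0.7·23.800 = 16.660
Arc 2: start y=0.000, vy=16.660 → t=3.332, apex=13.878, x_land=84.575, impact vy=-16.660
  bounce: vy ← 0.7·16.660 = 11.662
Arc 3: start y=0.000, vy=11.662 → t=2.332, apex=6.800, x_land=112.214, impact vy=-11.662
  bounce: vy ← 0.7·11.662 = 8.164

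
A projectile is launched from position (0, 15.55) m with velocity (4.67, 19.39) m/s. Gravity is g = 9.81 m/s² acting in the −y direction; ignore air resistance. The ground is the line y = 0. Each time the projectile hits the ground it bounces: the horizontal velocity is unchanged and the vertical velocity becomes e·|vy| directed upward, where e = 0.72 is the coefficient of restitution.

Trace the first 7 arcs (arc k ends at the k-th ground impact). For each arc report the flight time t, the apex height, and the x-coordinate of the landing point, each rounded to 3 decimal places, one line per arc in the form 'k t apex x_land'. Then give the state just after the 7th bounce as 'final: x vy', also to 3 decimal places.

Arc 1: start y=15.550, vy=19.390 → t=4.637, apex=34.713, x_land=21.654, impact vy=-26.097
  bounce: vy ← 0.72·26.097 = 18.790
Arc 2: start y=0.000, vy=18.790 → t=3.831, apex=17.995, x_land=39.544, impact vy=-18.790
  bounce: vy ← 0.72·18.790 = 13.529
Arc 3: start y=0.000, vy=13.529 → t=2.758, apex=9.329, x_land=52.424, impact vy=-13.529
  bounce: vy ← 0.72·13.529 = 9.741
Arc 4: start y=0.000, vy=9.741 → t=1.986, apex=4.836, x_land=61.698, impact vy=-9.741
  bounce: vy ← 0.72·9.741 = 7.013
Arc 5: start y=0.000, vy=7.013 → t=1.430, apex=2.507, x_land=68.376, impact vy=-7.013
  bounce: vy ← 0.72·7.013 = 5.050
Arc 6: start y=0.000, vy=5.050 → t=1.029, apex=1.300, x_land=73.183, impact vy=-5.050
  bounce: vy ← 0.72·5.050 = 3.636
Arc 7: start y=0.000, vy=3.636 → t=0.741, apex=0.674, x_land=76.645, impact vy=-3.636
  bounce: vy ← 0.72·3.636 = 2.618

1 4.637 34.713 21.654
2 3.831 17.995 39.544
3 2.758 9.329 52.424
4 1.986 4.836 61.698
5 1.430 2.507 68.376
6 1.029 1.300 73.183
7 0.741 0.674 76.645
final: 76.645 2.618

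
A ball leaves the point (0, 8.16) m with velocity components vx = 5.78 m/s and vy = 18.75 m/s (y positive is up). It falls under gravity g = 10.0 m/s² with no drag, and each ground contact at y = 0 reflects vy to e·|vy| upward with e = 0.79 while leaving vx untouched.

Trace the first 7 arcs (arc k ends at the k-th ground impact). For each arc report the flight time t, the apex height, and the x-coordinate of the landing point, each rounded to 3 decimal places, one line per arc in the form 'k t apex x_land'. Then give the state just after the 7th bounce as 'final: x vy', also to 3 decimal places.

Arc 1: start y=8.160, vy=18.750 → t=4.144, apex=25.738, x_land=23.951, impact vy=-22.688
  bounce: vy ← 0.79·22.688 = 17.924
Arc 2: start y=0.000, vy=17.924 → t=3.585, apex=16.063, x_land=44.671, impact vy=-17.924
  bounce: vy ← 0.79·17.924 = 14.160
Arc 3: start y=0.000, vy=14.160 → t=2.832, apex=10.025, x_land=61.040, impact vy=-14.160
  bounce: vy ← 0.79·14.160 = 11.186
Arc 4: start y=0.000, vy=11.186 → t=2.237, apex=6.257, x_land=73.971, impact vy=-11.186
  bounce: vy ← 0.79·11.186 = 8.837
Arc 5: start y=0.000, vy=8.837 → t=1.767, apex=3.905, x_land=84.187, impact vy=-8.837
  bounce: vy ← 0.79·8.837 = 6.981
Arc 6: start y=0.000, vy=6.981 → t=1.396, apex=2.437, x_land=92.258, impact vy=-6.981
  bounce: vy ← 0.79·6.981 = 5.515
Arc 7: start y=0.000, vy=5.515 → t=1.103, apex=1.521, x_land=98.633, impact vy=-5.515
  bounce: vy ← 0.79·5.515 = 4.357

1 4.144 25.738 23.951
2 3.585 16.063 44.671
3 2.832 10.025 61.040
4 2.237 6.257 73.971
5 1.767 3.905 84.187
6 1.396 2.437 92.258
7 1.103 1.521 98.633
final: 98.633 4.357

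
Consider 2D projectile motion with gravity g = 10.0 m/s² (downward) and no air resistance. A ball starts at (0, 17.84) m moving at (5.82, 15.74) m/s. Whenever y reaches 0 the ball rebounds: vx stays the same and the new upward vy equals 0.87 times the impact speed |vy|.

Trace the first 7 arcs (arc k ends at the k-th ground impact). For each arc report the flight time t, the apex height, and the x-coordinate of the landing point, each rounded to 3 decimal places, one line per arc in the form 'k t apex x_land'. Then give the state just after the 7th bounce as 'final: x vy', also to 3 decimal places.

Arc 1: start y=17.840, vy=15.740 → t=4.033, apex=30.227, x_land=23.471, impact vy=-24.588
  bounce: vy ← 0.87·24.588 = 21.391
Arc 2: start y=0.000, vy=21.391 → t=4.278, apex=22.879, x_land=48.370, impact vy=-21.391
  bounce: vy ← 0.87·21.391 = 18.610
Arc 3: start y=0.000, vy=18.610 → t=3.722, apex=17.317, x_land=70.032, impact vy=-18.610
  bounce: vy ← 0.87·18.610 = 16.191
Arc 4: start y=0.000, vy=16.191 → t=3.238, apex=13.107, x_land=88.879, impact vy=-16.191
  bounce: vy ← 0.87·16.191 = 14.086
Arc 5: start y=0.000, vy=14.086 → t=2.817, apex=9.921, x_land=105.275, impact vy=-14.086
  bounce: vy ← 0.87·14.086 = 12.255
Arc 6: start y=0.000, vy=12.255 → t=2.451, apex=7.509, x_land=119.540, impact vy=-12.255
  bounce: vy ← 0.87·12.255 = 10.662
Arc 7: start y=0.000, vy=10.662 → t=2.132, apex=5.684, x_land=131.950, impact vy=-10.662
  bounce: vy ← 0.87·10.662 = 9.276

1 4.033 30.227 23.471
2 4.278 22.879 48.370
3 3.722 17.317 70.032
4 3.238 13.107 88.879
5 2.817 9.921 105.275
6 2.451 7.509 119.540
7 2.132 5.684 131.950
final: 131.950 9.276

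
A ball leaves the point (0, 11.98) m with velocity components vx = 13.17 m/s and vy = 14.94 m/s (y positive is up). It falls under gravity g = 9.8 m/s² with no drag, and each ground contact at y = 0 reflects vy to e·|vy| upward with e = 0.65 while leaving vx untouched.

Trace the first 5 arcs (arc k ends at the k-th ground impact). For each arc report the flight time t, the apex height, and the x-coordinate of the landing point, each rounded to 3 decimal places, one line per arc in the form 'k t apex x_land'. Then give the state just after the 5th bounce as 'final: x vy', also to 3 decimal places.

Arc 1: start y=11.980, vy=14.940 → t=3.708, apex=23.368, x_land=48.838, impact vy=-21.401
  bounce: vy ← 0.65·21.401 = 13.911
Arc 2: start y=0.000, vy=13.911 → t=2.839, apex=9.873, x_land=86.227, impact vy=-13.911
  bounce: vy ← 0.65·13.911 = 9.042
Arc 3: start y=0.000, vy=9.042 → t=1.845, apex=4.171, x_land=110.530, impact vy=-9.042
  bounce: vy ← 0.65·9.042 = 5.877
Arc 4: start y=0.000, vy=5.877 → t=1.199, apex=1.762, x_land=126.326, impact vy=-5.877
  bounce: vy ← 0.65·5.877 = 3.820
Arc 5: start y=0.000, vy=3.820 → t=0.780, apex=0.745, x_land=136.594, impact vy=-3.820
  bounce: vy ← 0.65·3.820 = 2.483

1 3.708 23.368 48.838
2 2.839 9.873 86.227
3 1.845 4.171 110.530
4 1.199 1.762 126.326
5 0.780 0.745 136.594
final: 136.594 2.483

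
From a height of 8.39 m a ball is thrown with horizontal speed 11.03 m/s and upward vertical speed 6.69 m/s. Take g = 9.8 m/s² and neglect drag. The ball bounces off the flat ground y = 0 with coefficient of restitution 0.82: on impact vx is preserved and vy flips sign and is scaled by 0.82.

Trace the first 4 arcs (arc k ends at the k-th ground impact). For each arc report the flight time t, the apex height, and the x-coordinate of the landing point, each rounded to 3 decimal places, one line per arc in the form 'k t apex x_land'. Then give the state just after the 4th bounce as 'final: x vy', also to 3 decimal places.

1 2.159 10.673 23.809
2 2.420 7.177 50.506
3 1.985 4.826 72.399
4 1.628 3.245 90.350
final: 90.350 6.539

Arc 1: start y=8.390, vy=6.690 → t=2.159, apex=10.673, x_land=23.809, impact vy=-14.464
  bounce: vy ← 0.82·14.464 = 11.860
Arc 2: start y=0.000, vy=11.860 → t=2.420, apex=7.177, x_land=50.506, impact vy=-11.860
  bounce: vy ← 0.82·11.860 = 9.725
Arc 3: start y=0.000, vy=9.725 → t=1.985, apex=4.826, x_land=72.399, impact vy=-9.725
  bounce: vy ← 0.82·9.725 = 7.975
Arc 4: start y=0.000, vy=7.975 → t=1.628, apex=3.245, x_land=90.350, impact vy=-7.975
  bounce: vy ← 0.82·7.975 = 6.539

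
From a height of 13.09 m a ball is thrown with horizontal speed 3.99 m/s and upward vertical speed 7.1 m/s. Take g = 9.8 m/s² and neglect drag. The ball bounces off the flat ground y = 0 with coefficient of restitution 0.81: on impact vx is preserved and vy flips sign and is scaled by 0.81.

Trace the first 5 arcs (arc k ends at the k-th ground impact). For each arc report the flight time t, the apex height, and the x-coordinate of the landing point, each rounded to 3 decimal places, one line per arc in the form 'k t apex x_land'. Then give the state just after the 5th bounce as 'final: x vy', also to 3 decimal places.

1 2.512 15.662 10.024
2 2.896 10.276 21.580
3 2.346 6.742 30.941
4 1.900 4.423 38.523
5 1.539 2.902 44.664
final: 44.664 6.109

Arc 1: start y=13.090, vy=7.100 → t=2.512, apex=15.662, x_land=10.024, impact vy=-17.521
  bounce: vy ← 0.81·17.521 = 14.192
Arc 2: start y=0.000, vy=14.192 → t=2.896, apex=10.276, x_land=21.580, impact vy=-14.192
  bounce: vy ← 0.81·14.192 = 11.495
Arc 3: start y=0.000, vy=11.495 → t=2.346, apex=6.742, x_land=30.941, impact vy=-11.495
  bounce: vy ← 0.81·11.495 = 9.311
Arc 4: start y=0.000, vy=9.311 → t=1.900, apex=4.423, x_land=38.523, impact vy=-9.311
  bounce: vy ← 0.81·9.311 = 7.542
Arc 5: start y=0.000, vy=7.542 → t=1.539, apex=2.902, x_land=44.664, impact vy=-7.542
  bounce: vy ← 0.81·7.542 = 6.109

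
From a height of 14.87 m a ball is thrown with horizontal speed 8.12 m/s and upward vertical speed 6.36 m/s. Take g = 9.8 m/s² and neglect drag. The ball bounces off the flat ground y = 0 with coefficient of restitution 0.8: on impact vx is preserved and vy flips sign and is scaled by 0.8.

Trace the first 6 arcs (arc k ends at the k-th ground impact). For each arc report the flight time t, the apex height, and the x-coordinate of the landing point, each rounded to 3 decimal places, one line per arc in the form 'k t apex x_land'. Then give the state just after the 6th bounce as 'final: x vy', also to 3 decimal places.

Arc 1: start y=14.870, vy=6.360 → t=2.508, apex=16.934, x_land=20.365, impact vy=-18.218
  bounce: vy ← 0.8·18.218 = 14.575
Arc 2: start y=0.000, vy=14.575 → t=2.974, apex=10.838, x_land=44.517, impact vy=-14.575
  bounce: vy ← 0.8·14.575 = 11.660
Arc 3: start y=0.000, vy=11.660 → t=2.380, apex=6.936, x_land=63.839, impact vy=-11.660
  bounce: vy ← 0.8·11.660 = 9.328
Arc 4: start y=0.000, vy=9.328 → t=1.904, apex=4.439, x_land=79.296, impact vy=-9.328
  bounce: vy ← 0.8·9.328 = 7.462
Arc 5: start y=0.000, vy=7.462 → t=1.523, apex=2.841, x_land=91.662, impact vy=-7.462
  bounce: vy ← 0.8·7.462 = 5.970
Arc 6: start y=0.000, vy=5.970 → t=1.218, apex=1.818, x_land=101.554, impact vy=-5.970
  bounce: vy ← 0.8·5.970 = 4.776

1 2.508 16.934 20.365
2 2.974 10.838 44.517
3 2.380 6.936 63.839
4 1.904 4.439 79.296
5 1.523 2.841 91.662
6 1.218 1.818 101.554
final: 101.554 4.776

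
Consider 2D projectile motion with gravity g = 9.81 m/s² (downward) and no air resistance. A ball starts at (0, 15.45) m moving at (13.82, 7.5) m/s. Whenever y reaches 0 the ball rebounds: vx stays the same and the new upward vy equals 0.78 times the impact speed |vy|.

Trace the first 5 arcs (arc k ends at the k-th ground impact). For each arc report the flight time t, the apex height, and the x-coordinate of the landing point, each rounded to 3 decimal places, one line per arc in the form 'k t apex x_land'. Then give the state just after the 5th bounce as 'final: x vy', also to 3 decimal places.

1 2.697 18.317 37.272
2 3.015 11.144 78.934
3 2.351 6.780 111.430
4 1.834 4.125 136.778
5 1.431 2.510 156.548
final: 156.548 5.473

Arc 1: start y=15.450, vy=7.500 → t=2.697, apex=18.317, x_land=37.272, impact vy=-18.957
  bounce: vy ← 0.78·18.957 = 14.787
Arc 2: start y=0.000, vy=14.787 → t=3.015, apex=11.144, x_land=78.934, impact vy=-14.787
  bounce: vy ← 0.78·14.787 = 11.534
Arc 3: start y=0.000, vy=11.534 → t=2.351, apex=6.780, x_land=111.430, impact vy=-11.534
  bounce: vy ← 0.78·11.534 = 8.996
Arc 4: start y=0.000, vy=8.996 → t=1.834, apex=4.125, x_land=136.778, impact vy=-8.996
  bounce: vy ← 0.78·8.996 = 7.017
Arc 5: start y=0.000, vy=7.017 → t=1.431, apex=2.510, x_land=156.548, impact vy=-7.017
  bounce: vy ← 0.78·7.017 = 5.473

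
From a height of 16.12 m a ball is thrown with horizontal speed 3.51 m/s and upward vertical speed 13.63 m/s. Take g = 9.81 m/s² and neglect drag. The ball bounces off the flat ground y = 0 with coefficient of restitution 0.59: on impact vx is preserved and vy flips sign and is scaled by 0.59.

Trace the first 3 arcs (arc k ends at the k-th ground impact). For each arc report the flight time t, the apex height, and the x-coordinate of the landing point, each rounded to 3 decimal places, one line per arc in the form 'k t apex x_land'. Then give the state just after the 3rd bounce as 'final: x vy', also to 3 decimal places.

1 3.673 25.589 12.894
2 2.695 8.907 22.354
3 1.590 3.101 27.935
final: 27.935 4.602

Arc 1: start y=16.120, vy=13.630 → t=3.673, apex=25.589, x_land=12.894, impact vy=-22.407
  bounce: vy ← 0.59·22.407 = 13.220
Arc 2: start y=0.000, vy=13.220 → t=2.695, apex=8.907, x_land=22.354, impact vy=-13.220
  bounce: vy ← 0.59·13.220 = 7.800
Arc 3: start y=0.000, vy=7.800 → t=1.590, apex=3.101, x_land=27.935, impact vy=-7.800
  bounce: vy ← 0.59·7.800 = 4.602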